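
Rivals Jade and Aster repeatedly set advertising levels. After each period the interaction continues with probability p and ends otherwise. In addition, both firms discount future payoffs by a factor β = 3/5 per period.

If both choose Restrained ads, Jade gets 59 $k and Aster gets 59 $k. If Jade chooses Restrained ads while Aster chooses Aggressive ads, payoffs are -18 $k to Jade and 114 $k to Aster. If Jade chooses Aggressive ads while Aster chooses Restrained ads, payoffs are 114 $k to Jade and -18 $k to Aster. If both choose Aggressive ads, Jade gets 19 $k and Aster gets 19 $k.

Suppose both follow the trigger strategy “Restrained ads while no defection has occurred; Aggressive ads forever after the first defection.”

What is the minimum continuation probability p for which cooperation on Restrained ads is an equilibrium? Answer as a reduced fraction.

With continuation probability p and discount β, the effective per-period discount factor is βp.
Grim-trigger IC: βp ≥ (114−59)/(114−19) = 11/19.
So p ≥ (11/19)/(3/5) = 55/57.

55/57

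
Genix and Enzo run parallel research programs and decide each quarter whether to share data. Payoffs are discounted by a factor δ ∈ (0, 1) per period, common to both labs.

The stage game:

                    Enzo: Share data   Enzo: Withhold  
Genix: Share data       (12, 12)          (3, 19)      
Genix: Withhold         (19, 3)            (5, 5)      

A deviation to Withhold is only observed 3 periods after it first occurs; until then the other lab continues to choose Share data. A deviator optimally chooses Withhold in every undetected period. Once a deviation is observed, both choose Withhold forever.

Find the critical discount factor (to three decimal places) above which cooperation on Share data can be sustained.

0.794

The best deviation is to choose Withhold for all 3 undetected periods, earning 19 each, then 5 forever once detected.
Deviation value: 19(1−δ^3)/(1−δ) + 5δ^3/(1−δ); cooperation value: 12/(1−δ).
IC: 12 ≥ 19(1−δ^3) + 5δ^3 = 19 − 14δ^3.
So δ^3 ≥ 7/14 = 1/2, giving δ ≥ (1/2)^(1/3) ≈ 0.794.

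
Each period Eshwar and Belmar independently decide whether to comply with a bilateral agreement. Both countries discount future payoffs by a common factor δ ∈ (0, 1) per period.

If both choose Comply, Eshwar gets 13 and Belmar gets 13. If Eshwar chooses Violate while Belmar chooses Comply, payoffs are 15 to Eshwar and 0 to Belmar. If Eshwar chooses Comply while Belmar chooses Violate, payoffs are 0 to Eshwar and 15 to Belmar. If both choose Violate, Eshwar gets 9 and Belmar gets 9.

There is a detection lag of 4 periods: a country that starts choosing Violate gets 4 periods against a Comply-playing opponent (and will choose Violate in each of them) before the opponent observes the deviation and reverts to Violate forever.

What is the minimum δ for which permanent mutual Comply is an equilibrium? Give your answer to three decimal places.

Deviating for the 4 undetected periods gains 15−13 = 2 per period over cooperation, then loses 13−9 = 4 per period forever once punishment starts.
Gain: 2(1 + δ + … + δ^3); loss: 4·δ^4/(1−δ).
No profitable deviation ⇔ 2(1−δ^4) ≤ 4·δ^4, i.e. δ^4 ≥ 2/(2+4) = 1/3.
Hence δ ≥ (1/3)^(1/4) ≈ 0.760.

0.760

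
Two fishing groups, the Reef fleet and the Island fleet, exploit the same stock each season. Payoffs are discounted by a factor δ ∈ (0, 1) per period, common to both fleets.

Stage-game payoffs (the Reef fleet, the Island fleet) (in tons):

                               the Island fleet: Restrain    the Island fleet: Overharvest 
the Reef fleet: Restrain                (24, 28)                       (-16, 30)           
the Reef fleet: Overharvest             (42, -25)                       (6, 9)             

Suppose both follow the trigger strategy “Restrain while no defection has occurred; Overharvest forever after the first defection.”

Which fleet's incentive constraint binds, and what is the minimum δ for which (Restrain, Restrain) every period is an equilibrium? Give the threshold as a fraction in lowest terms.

the Reef fleet: cooperation gives 24 each period; deviation gives 42 once then 6 forever.
  24/(1−δ) ≥ 42 + 6δ/(1−δ) ⇒ δ ≥ 18/36 = 1/2.
the Island fleet: cooperation gives 28 each period; deviation gives 30 once then 9 forever.
  δ ≥ 2/21.
Both must hold, so the binding constraint is the Reef fleet's: δ ≥ 1/2.

the Reef fleet; δ ≥ 1/2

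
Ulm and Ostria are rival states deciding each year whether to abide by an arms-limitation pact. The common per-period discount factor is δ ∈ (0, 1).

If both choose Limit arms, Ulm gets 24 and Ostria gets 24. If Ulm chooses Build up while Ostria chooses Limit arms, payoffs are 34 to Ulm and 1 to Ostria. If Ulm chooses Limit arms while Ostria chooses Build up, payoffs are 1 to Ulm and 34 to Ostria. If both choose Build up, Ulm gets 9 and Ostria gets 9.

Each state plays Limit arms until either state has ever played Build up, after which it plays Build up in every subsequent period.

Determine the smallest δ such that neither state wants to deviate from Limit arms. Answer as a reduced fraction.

2/5

Under grim trigger the critical discount factor is (T−C)/(T−P) with T = 34, C = 24, P = 9.
δ* = (34−24)/(34−9) = 10/25 = 2/5.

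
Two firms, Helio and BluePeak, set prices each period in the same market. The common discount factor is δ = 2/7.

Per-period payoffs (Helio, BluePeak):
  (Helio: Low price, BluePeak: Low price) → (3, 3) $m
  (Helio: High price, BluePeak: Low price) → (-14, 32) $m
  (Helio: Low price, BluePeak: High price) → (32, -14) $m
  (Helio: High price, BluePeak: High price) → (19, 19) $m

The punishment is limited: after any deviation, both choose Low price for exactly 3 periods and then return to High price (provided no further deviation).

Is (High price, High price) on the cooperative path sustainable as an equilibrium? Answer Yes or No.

No

A one-shot deviation gives 32 now, then 3 for 3 periods, then back to 19.
Gain from deviating: (32−19) today; loss: (19−3) in each of the next 3 periods.
No-deviation condition: (19−3)(δ+…+δ^3) ≥ 32−19, i.e. δ+…+δ^3 ≥ 13/16.
At δ = 2/7: δ+…+δ^3 = 0.3907 < 0.8125.
So cooperation is not sustainable.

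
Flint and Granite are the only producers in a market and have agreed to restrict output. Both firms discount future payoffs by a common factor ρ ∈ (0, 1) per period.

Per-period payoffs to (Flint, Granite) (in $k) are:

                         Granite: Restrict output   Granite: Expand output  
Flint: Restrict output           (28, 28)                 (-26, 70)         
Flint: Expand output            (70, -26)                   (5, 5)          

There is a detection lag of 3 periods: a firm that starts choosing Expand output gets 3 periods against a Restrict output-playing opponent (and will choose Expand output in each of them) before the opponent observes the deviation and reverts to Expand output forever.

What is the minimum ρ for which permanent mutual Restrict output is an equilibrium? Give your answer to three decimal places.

Deviating for the 3 undetected periods gains 70−28 = 42 per period over cooperation, then loses 28−5 = 23 per period forever once punishment starts.
Gain: 42(1 + ρ + … + ρ^2); loss: 23·ρ^3/(1−ρ).
No profitable deviation ⇔ 42(1−ρ^3) ≤ 23·ρ^3, i.e. ρ^3 ≥ 42/(42+23) = 42/65.
Hence ρ ≥ (42/65)^(1/3) ≈ 0.865.

0.865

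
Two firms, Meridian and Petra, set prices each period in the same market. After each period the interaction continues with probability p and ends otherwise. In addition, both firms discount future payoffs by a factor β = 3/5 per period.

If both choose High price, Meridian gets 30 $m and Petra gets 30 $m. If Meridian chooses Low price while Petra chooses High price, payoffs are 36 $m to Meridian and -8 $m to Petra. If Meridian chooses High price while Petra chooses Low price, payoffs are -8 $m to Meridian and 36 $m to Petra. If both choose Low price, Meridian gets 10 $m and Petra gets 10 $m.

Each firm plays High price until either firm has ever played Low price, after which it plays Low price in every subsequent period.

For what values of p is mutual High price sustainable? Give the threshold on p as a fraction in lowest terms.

Expected continuation weight on next period's payoff is β·p = 3/5·p, which plays the role of the discount factor.
Cooperation requires 3/5·p ≥ (36−30)/(36−10) = 3/13, hence p ≥ 5/13.

5/13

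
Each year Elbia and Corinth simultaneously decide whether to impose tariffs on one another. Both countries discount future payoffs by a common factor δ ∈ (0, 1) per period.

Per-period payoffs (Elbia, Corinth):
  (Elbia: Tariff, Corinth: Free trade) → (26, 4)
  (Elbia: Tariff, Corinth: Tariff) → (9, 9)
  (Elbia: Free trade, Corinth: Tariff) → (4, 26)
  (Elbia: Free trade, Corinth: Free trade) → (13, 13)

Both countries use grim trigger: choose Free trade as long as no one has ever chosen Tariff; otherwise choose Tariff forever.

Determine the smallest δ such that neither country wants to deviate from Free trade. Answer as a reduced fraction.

Cooperation forever yields 13 each period: 13/(1−δ).
Deviating yields 26 once, then 9 forever: 26 + 9δ/(1−δ).
No profitable deviation requires 13/(1−δ) ≥ 26 + 9δ/(1−δ).
Multiplying by (1−δ): 13 ≥ 26(1−δ) + 9δ = 26 − 17δ.
So 17δ ≥ 13, i.e. δ ≥ 13/17.

13/17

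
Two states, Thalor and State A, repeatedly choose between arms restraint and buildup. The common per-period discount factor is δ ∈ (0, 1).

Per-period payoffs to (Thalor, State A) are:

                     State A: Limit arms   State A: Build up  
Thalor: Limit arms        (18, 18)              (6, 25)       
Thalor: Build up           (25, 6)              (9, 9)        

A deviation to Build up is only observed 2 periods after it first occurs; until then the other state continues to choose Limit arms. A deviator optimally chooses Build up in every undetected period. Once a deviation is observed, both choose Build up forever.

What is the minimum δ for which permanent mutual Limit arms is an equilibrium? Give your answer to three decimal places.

A deviator earns 25 for 2 periods, then 9 forever; cooperating earns 18 forever. Multiplying the IC by (1−δ):
18 ≥ 25(1−δ^2) + 9δ^2, so 16·δ^2 ≥ 7 and δ^2 ≥ 7/16.
δ ≥ (7/16)^(1/2) ≈ 0.661.

0.661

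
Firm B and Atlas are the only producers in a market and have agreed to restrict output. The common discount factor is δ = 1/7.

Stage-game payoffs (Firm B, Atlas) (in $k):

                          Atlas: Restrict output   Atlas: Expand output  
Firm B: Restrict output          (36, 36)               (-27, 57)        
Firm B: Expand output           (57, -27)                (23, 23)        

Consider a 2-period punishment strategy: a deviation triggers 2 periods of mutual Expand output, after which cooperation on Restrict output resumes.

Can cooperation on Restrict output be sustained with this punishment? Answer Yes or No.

No

IC: δ+…+δ^2 ≥ (57−36)/(36−23) = 21/13.
At δ = 1/7: partial sum = 0.1633 < 1.6154. Cooperation not sustainable.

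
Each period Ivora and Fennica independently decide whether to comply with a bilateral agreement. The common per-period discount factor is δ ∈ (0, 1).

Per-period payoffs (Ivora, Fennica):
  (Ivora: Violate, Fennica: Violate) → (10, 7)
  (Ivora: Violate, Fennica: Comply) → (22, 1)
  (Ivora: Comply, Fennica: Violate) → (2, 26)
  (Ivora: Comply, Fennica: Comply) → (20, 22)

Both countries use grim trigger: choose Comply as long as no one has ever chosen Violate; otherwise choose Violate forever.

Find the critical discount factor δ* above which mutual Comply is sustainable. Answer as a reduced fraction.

4/19

For Ivora: deviation gain 22−20 = 2, per-period punishment loss 20−10 = 10. IC gives δ ≥ 2/12 = 1/6.
For Fennica: gain 4, loss 15 per period, so δ ≥ 4/19.
The tighter constraint is Fennica's, so cooperation needs δ ≥ 4/19.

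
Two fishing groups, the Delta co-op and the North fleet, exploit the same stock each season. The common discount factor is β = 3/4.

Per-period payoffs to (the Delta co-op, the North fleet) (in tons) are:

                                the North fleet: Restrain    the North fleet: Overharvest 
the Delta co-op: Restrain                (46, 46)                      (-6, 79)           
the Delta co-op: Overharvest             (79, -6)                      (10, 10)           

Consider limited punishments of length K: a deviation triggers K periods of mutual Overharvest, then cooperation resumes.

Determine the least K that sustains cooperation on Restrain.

No profitable deviation requires (46−10)(β+…+β^K) ≥ 79−46, i.e. β+…+β^K ≥ 11/12 ≈ 0.9167.
With β = 3/4, the partial sums are K=1: 0.7500, K=2: 1.3125.
K = 2 is the first length at which the sum reaches 0.9167.

2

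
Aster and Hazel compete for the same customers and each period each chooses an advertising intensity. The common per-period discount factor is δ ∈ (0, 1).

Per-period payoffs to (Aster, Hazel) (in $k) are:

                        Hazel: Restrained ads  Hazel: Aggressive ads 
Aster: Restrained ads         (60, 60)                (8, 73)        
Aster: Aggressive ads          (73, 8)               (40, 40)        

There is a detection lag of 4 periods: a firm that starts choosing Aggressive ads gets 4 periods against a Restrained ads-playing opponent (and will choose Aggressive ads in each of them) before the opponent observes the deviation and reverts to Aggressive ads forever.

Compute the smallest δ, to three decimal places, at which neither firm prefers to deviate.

A deviator earns 73 for 4 periods, then 40 forever; cooperating earns 60 forever. Multiplying the IC by (1−δ):
60 ≥ 73(1−δ^4) + 40δ^4, so 33·δ^4 ≥ 13 and δ^4 ≥ 13/33.
δ ≥ (13/33)^(1/4) ≈ 0.792.

0.792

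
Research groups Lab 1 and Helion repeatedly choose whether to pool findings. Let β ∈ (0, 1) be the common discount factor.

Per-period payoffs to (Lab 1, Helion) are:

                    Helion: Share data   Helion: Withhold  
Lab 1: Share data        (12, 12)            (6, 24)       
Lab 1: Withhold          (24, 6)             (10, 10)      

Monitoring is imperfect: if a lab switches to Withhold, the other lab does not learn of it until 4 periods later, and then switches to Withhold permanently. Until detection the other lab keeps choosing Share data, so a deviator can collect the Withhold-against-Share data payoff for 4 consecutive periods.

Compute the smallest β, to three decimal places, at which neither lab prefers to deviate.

0.962

Deviating for the 4 undetected periods gains 24−12 = 12 per period over cooperation, then loses 12−10 = 2 per period forever once punishment starts.
Gain: 12(1 + β + … + β^3); loss: 2·β^4/(1−β).
No profitable deviation ⇔ 12(1−β^4) ≤ 2·β^4, i.e. β^4 ≥ 12/(12+2) = 6/7.
Hence β ≥ (6/7)^(1/4) ≈ 0.962.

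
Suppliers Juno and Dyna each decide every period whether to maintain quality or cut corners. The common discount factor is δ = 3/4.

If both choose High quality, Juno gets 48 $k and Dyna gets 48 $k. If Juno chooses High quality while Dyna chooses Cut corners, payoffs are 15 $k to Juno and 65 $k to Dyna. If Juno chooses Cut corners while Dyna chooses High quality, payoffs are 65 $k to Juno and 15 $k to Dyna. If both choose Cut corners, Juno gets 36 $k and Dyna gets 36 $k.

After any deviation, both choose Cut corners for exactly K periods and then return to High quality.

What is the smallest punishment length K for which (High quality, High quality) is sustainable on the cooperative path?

3

IC: δ(1−δ^K)/(1−δ) ≥ (65−48)/(48−36) = 17/12.
With δ = 3/4: need 1 − δ^K ≥ 17/12·(1−3/4)/(3/4), i.e. δ^K ≤ 0.5278.
Since (3/4)^2 = 0.5625 and (3/4)^3 = 0.4219, the smallest such K is 3.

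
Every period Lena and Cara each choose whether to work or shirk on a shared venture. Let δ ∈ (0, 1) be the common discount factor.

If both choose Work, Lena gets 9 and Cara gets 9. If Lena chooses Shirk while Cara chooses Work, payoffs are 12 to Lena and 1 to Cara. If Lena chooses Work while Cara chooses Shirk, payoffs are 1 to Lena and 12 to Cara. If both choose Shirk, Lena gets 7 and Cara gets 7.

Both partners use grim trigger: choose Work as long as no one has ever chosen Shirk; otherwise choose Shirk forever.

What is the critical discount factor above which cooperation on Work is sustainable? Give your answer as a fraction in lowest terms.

3/5

One-period gain from deviating is 12 − 9 = 3. The loss is 9 − 7 = 2 in every subsequent period, with present value 2·δ/(1−δ).
Deviation is unprofitable when 2·δ/(1−δ) ≥ 3, i.e. δ/(1−δ) ≥ 3/2.
Equivalently δ ≥ 3/(3+2) = 3/5.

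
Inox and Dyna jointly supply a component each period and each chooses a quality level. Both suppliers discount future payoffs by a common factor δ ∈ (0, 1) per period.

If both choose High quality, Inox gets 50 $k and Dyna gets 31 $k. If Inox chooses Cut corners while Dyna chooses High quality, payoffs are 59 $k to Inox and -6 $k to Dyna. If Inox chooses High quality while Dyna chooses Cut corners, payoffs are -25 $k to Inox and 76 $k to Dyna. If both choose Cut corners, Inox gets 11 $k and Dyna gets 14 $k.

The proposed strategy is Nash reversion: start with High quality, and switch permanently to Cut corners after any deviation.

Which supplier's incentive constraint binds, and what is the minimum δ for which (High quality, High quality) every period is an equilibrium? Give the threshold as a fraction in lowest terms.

Inox's threshold: (59−50)/(59−11) = 3/16.
Dyna's threshold: (76−31)/(76−14) = 45/62.
3/16 < 45/62, so Dyna binds and δ* = 45/62.

Dyna; δ ≥ 45/62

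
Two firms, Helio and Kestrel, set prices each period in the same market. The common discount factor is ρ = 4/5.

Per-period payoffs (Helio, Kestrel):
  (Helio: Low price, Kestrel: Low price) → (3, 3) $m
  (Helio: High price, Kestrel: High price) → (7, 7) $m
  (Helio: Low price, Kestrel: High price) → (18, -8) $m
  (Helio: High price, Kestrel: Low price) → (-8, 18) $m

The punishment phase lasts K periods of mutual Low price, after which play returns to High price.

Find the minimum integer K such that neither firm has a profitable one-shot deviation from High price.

6

Need Σ_{k=1}^{K} ρ^k ≥ (18−7)/(7−3) = 2.7500 at ρ = 4/5.
At K = 5 the sum is 2.6893 < 2.7500; at K = 6 it is 2.9514 ≥ 2.7500.
So the minimum punishment length is K = 6.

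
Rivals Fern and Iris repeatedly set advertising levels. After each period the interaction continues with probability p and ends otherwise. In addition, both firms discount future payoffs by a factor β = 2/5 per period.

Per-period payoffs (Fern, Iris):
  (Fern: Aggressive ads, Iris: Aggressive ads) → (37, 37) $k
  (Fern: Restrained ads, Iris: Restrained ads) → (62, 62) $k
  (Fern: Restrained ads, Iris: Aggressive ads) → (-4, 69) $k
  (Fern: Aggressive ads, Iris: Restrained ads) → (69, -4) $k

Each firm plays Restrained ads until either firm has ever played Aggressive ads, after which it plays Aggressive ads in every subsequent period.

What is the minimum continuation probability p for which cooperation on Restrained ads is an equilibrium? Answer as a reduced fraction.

35/64

Expected continuation weight on next period's payoff is β·p = 2/5·p, which plays the role of the discount factor.
Cooperation requires 2/5·p ≥ (69−62)/(69−37) = 7/32, hence p ≥ 35/64.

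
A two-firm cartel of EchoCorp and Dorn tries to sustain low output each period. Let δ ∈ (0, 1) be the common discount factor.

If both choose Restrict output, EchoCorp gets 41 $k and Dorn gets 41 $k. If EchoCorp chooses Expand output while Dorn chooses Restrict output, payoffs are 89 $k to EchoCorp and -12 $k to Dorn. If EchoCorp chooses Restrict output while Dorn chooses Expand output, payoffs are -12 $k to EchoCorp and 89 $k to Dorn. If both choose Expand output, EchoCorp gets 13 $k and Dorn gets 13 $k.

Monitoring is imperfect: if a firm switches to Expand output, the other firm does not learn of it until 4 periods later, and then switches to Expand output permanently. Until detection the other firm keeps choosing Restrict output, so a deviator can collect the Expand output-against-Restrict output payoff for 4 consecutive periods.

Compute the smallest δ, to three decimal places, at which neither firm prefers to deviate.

0.891

The best deviation is to choose Expand output for all 4 undetected periods, earning 89 each, then 13 forever once detected.
Deviation value: 89(1−δ^4)/(1−δ) + 13δ^4/(1−δ); cooperation value: 41/(1−δ).
IC: 41 ≥ 89(1−δ^4) + 13δ^4 = 89 − 76δ^4.
So δ^4 ≥ 48/76 = 12/19, giving δ ≥ (12/19)^(1/4) ≈ 0.891.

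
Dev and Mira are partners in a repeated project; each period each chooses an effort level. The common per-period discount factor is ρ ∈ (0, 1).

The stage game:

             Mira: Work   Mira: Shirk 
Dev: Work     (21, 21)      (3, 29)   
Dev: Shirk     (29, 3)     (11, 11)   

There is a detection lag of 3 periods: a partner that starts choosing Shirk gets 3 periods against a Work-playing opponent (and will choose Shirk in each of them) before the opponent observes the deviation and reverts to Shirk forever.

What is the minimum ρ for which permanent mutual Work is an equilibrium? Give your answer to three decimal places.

0.763

The best deviation is to choose Shirk for all 3 undetected periods, earning 29 each, then 11 forever once detected.
Deviation value: 29(1−ρ^3)/(1−ρ) + 11ρ^3/(1−ρ); cooperation value: 21/(1−ρ).
IC: 21 ≥ 29(1−ρ^3) + 11ρ^3 = 29 − 18ρ^3.
So ρ^3 ≥ 8/18 = 4/9, giving ρ ≥ (4/9)^(1/3) ≈ 0.763.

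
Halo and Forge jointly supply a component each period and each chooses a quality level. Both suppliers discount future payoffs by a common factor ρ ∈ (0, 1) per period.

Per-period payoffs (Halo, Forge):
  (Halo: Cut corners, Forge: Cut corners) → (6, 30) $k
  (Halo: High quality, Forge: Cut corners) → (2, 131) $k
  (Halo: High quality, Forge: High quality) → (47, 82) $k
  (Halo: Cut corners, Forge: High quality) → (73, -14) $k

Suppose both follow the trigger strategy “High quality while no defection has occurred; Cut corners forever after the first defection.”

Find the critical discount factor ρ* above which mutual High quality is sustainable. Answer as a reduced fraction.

For Halo: deviation gain 73−47 = 26, per-period punishment loss 47−6 = 41. IC gives ρ ≥ 26/67.
For Forge: gain 49, loss 52 per period, so ρ ≥ 49/101.
The tighter constraint is Forge's, so cooperation needs ρ ≥ 49/101.

49/101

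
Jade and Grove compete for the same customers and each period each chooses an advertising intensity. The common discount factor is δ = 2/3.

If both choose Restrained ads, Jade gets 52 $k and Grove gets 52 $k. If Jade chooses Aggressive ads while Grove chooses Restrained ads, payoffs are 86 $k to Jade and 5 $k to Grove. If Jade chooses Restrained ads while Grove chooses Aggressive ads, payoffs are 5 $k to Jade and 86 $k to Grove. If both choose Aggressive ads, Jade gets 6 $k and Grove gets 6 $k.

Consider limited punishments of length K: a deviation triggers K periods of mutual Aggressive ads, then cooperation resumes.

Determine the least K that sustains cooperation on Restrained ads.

2

Need Σ_{k=1}^{K} δ^k ≥ (86−52)/(52−6) = 0.7391 at δ = 2/3.
At K = 1 the sum is 0.6667 < 0.7391; at K = 2 it is 1.1111 ≥ 0.7391.
So the minimum punishment length is K = 2.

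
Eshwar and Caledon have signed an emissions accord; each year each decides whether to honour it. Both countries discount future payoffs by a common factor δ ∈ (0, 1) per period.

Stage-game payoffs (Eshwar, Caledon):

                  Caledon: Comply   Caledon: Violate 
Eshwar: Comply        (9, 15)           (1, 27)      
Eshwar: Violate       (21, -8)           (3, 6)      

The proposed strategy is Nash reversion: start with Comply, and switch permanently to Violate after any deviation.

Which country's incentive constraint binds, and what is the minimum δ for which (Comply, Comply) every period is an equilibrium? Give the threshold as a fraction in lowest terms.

Eshwar; δ ≥ 2/3

For Eshwar: deviation gain 21−9 = 12, per-period punishment loss 9−3 = 6. IC gives δ ≥ 12/18 = 2/3.
For Caledon: gain 12, loss 9 per period, so δ ≥ 12/21 = 4/7.
The tighter constraint is Eshwar's, so cooperation needs δ ≥ 2/3.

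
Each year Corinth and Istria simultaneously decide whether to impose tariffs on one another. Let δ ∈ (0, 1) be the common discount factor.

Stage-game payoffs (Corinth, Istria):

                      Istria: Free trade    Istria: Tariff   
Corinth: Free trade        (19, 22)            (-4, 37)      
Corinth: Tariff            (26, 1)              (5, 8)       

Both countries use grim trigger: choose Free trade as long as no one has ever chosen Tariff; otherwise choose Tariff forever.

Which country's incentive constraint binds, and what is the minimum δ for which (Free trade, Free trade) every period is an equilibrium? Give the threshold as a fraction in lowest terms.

Istria; δ ≥ 15/29

For Corinth: deviation gain 26−19 = 7, per-period punishment loss 19−5 = 14. IC gives δ ≥ 7/21 = 1/3.
For Istria: gain 15, loss 14 per period, so δ ≥ 15/29.
The tighter constraint is Istria's, so cooperation needs δ ≥ 15/29.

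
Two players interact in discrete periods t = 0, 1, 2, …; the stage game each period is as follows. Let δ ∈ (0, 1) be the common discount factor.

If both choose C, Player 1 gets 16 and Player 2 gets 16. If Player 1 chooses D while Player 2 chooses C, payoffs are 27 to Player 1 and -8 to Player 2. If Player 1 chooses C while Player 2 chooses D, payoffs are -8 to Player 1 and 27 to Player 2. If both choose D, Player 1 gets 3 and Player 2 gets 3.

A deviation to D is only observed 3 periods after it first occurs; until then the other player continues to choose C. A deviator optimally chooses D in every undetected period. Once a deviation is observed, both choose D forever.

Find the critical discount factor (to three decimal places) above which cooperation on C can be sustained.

0.771

The best deviation is to choose D for all 3 undetected periods, earning 27 each, then 3 forever once detected.
Deviation value: 27(1−δ^3)/(1−δ) + 3δ^3/(1−δ); cooperation value: 16/(1−δ).
IC: 16 ≥ 27(1−δ^3) + 3δ^3 = 27 − 24δ^3.
So δ^3 ≥ 11/24, giving δ ≥ (11/24)^(1/3) ≈ 0.771.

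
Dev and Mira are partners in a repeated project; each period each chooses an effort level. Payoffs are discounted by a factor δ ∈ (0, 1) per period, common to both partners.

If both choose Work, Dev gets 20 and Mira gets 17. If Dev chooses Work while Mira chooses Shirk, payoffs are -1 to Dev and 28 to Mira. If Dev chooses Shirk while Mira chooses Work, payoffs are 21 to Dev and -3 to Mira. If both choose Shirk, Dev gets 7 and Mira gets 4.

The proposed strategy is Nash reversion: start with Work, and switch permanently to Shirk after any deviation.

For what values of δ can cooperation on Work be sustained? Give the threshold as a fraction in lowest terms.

For Dev: deviation gain 21−20 = 1, per-period punishment loss 20−7 = 13. IC gives δ ≥ 1/14.
For Mira: gain 11, loss 13 per period, so δ ≥ 11/24.
The tighter constraint is Mira's, so cooperation needs δ ≥ 11/24.

11/24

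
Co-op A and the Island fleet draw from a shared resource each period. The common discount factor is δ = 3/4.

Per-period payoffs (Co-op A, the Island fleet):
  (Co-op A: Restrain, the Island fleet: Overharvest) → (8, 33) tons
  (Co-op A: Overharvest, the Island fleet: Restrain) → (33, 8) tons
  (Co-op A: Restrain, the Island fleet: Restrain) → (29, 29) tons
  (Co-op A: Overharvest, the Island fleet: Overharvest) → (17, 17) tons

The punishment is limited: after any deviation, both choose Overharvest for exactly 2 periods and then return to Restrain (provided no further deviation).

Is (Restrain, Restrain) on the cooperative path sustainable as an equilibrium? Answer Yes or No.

Comparing payoff streams over the 3 periods until play realigns: cooperate → 29(1+δ+…+δ^2); deviate → 33 + 17(δ+…+δ^2).
Cooperation is sustained iff (29−17)(δ+…+δ^2) ≥ 33−29.
δ+…+δ^2 = 3/4·(1−(3/4)^2)/(1−3/4) = 1.3125, and (33−29)/(29−17) = 0.3333.
1.3125 ≥ 0.3333, so cooperation is sustainable.

Yes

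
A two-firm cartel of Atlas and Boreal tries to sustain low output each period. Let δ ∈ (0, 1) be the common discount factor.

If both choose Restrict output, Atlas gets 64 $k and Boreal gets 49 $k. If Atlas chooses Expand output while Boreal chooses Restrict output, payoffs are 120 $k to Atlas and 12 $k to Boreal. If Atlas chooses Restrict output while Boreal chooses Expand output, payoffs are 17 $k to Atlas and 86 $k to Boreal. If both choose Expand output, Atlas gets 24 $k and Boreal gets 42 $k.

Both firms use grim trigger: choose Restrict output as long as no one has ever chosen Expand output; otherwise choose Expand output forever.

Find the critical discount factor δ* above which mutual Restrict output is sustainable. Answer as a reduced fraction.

37/44

Atlas: cooperation gives 64 each period; deviation gives 120 once then 24 forever.
  64/(1−δ) ≥ 120 + 24δ/(1−δ) ⇒ δ ≥ 56/96 = 7/12.
Boreal: cooperation gives 49 each period; deviation gives 86 once then 42 forever.
  δ ≥ 37/44.
Both must hold, so the binding constraint is Boreal's: δ ≥ 37/44.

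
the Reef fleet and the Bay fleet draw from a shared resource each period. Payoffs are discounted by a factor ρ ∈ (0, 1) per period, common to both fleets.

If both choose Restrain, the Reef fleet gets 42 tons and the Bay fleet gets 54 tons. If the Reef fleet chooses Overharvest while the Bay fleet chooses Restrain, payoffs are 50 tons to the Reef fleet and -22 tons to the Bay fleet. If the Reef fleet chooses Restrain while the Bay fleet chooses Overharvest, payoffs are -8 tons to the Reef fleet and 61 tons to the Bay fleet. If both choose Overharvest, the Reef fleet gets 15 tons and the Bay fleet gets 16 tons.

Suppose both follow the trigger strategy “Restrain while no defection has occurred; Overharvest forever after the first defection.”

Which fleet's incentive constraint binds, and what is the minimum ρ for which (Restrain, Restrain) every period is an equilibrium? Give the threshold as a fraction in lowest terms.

the Reef fleet; ρ ≥ 8/35

the Reef fleet: cooperation gives 42 each period; deviation gives 50 once then 15 forever.
  42/(1−ρ) ≥ 50 + 15ρ/(1−ρ) ⇒ ρ ≥ 8/35.
the Bay fleet: cooperation gives 54 each period; deviation gives 61 once then 16 forever.
  ρ ≥ 7/45.
Both must hold, so the binding constraint is the Reef fleet's: ρ ≥ 8/35.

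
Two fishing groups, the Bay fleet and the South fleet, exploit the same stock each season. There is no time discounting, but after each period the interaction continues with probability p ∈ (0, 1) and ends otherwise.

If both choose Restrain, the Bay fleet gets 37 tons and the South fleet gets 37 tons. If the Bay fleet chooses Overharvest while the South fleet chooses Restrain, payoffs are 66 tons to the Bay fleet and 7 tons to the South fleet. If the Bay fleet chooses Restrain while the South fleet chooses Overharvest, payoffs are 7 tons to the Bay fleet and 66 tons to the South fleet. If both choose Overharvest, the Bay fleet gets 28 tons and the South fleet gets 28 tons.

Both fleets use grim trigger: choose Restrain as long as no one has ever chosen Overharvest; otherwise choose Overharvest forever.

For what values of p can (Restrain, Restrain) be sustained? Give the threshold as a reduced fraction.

29/38

With no time discounting, the continuation probability p plays the role of the discount factor.
Grim-trigger IC: 37/(1−p) ≥ 66 + 28p/(1−p) ⇒ p ≥ (66−37)/(66−28) = 29/38.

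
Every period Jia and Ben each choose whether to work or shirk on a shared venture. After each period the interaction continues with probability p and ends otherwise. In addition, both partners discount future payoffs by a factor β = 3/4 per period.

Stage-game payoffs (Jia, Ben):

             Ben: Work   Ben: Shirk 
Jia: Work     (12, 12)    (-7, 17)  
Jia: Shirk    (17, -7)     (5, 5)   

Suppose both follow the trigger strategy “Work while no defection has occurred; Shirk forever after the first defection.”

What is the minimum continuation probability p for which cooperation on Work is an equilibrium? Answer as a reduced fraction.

Expected continuation weight on next period's payoff is β·p = 3/4·p, which plays the role of the discount factor.
Cooperation requires 3/4·p ≥ (17−12)/(17−5) = 5/12, hence p ≥ 5/9.

5/9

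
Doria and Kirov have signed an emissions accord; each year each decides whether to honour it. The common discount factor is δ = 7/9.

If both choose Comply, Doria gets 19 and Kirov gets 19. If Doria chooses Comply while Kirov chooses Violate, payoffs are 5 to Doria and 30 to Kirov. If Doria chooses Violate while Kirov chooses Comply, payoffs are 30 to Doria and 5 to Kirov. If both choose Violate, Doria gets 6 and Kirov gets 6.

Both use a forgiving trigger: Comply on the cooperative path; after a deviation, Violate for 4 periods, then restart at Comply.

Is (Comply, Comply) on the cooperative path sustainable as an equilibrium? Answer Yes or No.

IC: δ+…+δ^4 ≥ (30−19)/(19−6) = 11/13.
At δ = 7/9: partial sum = 2.2192 ≥ 0.8462. Cooperation sustainable.

Yes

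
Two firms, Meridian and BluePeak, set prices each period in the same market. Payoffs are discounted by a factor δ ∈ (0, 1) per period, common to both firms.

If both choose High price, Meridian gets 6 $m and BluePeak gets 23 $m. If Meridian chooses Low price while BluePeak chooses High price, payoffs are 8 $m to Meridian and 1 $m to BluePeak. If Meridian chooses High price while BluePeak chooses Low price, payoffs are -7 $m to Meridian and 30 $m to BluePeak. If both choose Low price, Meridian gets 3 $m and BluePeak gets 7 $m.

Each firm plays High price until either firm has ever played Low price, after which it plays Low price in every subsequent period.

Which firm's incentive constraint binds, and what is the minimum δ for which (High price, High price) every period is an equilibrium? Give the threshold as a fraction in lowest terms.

Meridian's threshold: (8−6)/(8−3) = 2/5.
BluePeak's threshold: (30−23)/(30−7) = 7/23.
2/5 > 7/23, so Meridian binds and δ* = 2/5.

Meridian; δ ≥ 2/5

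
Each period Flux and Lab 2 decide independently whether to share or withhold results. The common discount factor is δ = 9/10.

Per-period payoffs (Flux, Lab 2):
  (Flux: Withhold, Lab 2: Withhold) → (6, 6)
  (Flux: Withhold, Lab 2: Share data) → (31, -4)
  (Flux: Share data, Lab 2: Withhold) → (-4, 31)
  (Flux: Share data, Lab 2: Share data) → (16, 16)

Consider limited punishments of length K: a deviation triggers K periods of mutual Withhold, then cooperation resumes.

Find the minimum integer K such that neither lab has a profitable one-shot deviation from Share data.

IC: δ(1−δ^K)/(1−δ) ≥ (31−16)/(16−6) = 3/2.
With δ = 9/10: need 1 − δ^K ≥ 3/2·(1−9/10)/(9/10), i.e. δ^K ≤ 0.8333.
Since (9/10)^1 = 0.9000 and (9/10)^2 = 0.8100, the smallest such K is 2.

2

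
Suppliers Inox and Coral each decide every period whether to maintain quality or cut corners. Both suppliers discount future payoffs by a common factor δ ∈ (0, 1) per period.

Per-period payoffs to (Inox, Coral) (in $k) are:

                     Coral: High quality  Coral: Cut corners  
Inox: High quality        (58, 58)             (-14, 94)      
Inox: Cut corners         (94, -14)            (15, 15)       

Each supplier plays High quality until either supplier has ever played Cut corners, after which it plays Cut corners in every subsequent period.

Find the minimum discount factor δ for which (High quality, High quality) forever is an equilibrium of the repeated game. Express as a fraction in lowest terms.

36/79

Cooperation forever yields 58 each period: 58/(1−δ).
Deviating yields 94 once, then 15 forever: 94 + 15δ/(1−δ).
No profitable deviation requires 58/(1−δ) ≥ 94 + 15δ/(1−δ).
Multiplying by (1−δ): 58 ≥ 94(1−δ) + 15δ = 94 − 79δ.
So 79δ ≥ 36, i.e. δ ≥ 36/79.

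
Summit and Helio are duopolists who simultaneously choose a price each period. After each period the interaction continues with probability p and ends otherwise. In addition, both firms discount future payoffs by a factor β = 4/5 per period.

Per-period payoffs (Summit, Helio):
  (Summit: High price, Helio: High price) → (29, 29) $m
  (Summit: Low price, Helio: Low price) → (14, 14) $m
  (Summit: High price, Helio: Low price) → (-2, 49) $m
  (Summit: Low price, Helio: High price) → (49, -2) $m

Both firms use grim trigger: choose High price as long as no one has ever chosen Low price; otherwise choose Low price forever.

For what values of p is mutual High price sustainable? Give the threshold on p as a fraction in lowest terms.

Expected continuation weight on next period's payoff is β·p = 4/5·p, which plays the role of the discount factor.
Cooperation requires 4/5·p ≥ (49−29)/(49−14) = 4/7, hence p ≥ 5/7.

5/7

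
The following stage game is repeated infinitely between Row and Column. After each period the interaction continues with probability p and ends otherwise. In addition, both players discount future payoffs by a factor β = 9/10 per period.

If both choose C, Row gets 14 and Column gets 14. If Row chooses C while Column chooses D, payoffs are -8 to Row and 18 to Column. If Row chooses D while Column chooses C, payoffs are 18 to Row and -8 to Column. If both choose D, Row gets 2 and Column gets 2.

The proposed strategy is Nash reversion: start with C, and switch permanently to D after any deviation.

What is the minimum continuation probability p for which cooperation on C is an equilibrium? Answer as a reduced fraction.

5/18

Expected continuation weight on next period's payoff is β·p = 9/10·p, which plays the role of the discount factor.
Cooperation requires 9/10·p ≥ (18−14)/(18−2) = 1/4, hence p ≥ 5/18.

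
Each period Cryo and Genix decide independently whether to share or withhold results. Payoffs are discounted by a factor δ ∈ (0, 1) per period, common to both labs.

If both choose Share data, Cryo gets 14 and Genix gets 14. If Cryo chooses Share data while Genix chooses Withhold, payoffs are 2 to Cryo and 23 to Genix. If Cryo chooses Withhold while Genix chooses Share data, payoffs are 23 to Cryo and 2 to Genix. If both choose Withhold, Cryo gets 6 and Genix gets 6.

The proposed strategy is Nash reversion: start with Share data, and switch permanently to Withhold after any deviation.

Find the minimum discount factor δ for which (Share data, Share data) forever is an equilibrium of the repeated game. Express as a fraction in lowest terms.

Cooperation forever yields 14 each period: 14/(1−δ).
Deviating yields 23 once, then 6 forever: 23 + 6δ/(1−δ).
No profitable deviation requires 14/(1−δ) ≥ 23 + 6δ/(1−δ).
Multiplying by (1−δ): 14 ≥ 23(1−δ) + 6δ = 23 − 17δ.
So 17δ ≥ 9, i.e. δ ≥ 9/17.

9/17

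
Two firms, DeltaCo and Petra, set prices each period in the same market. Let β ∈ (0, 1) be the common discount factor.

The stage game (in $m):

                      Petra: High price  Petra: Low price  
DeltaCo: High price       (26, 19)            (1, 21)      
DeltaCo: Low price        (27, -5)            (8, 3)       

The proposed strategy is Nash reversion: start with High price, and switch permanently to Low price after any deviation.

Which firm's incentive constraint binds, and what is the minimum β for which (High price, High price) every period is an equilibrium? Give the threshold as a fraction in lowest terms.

Petra; β ≥ 1/9

DeltaCo's threshold: (27−26)/(27−8) = 1/19.
Petra's threshold: (21−19)/(21−3) = 1/9.
1/19 < 1/9, so Petra binds and β* = 1/9.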